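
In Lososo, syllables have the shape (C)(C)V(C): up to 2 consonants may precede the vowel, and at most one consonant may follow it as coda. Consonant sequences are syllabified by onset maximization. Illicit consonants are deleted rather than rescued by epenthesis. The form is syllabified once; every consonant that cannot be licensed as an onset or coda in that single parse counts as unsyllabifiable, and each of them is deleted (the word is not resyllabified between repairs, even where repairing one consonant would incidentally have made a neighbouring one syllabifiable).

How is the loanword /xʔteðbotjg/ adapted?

Under (C)(C)V(C), the unsyllabifiable consonants are /x/, /j/, /g/ (at most one coda consonant is licensed; onsets may contain at most 2 consonants).
Deletion applies to /x/, /j/, /g/.

ʔteðbot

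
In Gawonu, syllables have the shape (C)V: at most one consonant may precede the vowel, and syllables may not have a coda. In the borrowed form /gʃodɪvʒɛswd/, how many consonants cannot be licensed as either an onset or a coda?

The consonants /g/, /v/, /s/, /w/, /d/ cannot be parsed into a legal (C)V syllable (no codas are permitted; onsets are limited to one consonant).

5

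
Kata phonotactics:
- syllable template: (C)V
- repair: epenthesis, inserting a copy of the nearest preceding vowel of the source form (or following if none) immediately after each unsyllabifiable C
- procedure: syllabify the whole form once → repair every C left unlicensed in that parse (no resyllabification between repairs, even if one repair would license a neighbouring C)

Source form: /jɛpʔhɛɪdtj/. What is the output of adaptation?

jɛpɛʔɛhɛɪdɪtɪjɪ

Syllabifying with onset maximization leaves /p/, /ʔ/, /d/, /t/, /j/ stranded (no codas are permitted; onsets are limited to one consonant).
Each unlicensed consonant becomes the onset of a new syllable: /p/ → /pɛ/, /ʔ/ → /ʔɛ/, /d/ → /dɪ/, /t/ → /tɪ/, /j/ → /jɪ/.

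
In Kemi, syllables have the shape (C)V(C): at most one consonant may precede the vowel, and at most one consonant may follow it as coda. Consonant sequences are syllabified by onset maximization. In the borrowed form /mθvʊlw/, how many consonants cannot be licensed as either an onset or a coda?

3

Under (C)V(C), the unsyllabifiable consonants are /m/, /θ/, /w/ (at most one coda consonant is licensed; onsets are limited to one consonant).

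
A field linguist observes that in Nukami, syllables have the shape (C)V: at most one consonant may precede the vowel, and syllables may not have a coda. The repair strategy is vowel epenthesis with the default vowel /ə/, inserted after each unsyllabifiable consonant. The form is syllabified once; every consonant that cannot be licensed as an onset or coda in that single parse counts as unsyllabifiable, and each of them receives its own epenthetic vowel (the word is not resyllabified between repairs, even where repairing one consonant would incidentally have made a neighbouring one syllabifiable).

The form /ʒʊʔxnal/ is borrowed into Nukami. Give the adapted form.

ʒʊʔəxənalə

Syllabifying with onset maximization leaves /ʔ/, /x/, /l/ stranded (no codas are permitted; onsets are limited to one consonant).
Each unlicensed consonant becomes the onset of a new syllable: /ʔ/ → /ʔə/, /x/ → /xə/, /l/ → /lə/.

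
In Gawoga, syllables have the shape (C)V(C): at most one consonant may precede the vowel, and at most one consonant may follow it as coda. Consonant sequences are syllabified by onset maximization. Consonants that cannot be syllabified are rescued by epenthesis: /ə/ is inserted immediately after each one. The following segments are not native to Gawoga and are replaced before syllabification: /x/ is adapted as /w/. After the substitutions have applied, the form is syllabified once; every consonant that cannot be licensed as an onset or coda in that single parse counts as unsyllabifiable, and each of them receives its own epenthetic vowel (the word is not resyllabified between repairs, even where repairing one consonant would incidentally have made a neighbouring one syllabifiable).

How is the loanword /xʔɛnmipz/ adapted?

wəʔɛnmipzə

Substitution: /x/ → /w/, giving /wʔɛnmipz/.
Syllabifying with onset maximization leaves /w/, /z/ stranded (at most one coda consonant is licensed; onsets are limited to one consonant).
Inserting the epenthetic vowel yields /w/ → /wə/, /z/ → /zə/.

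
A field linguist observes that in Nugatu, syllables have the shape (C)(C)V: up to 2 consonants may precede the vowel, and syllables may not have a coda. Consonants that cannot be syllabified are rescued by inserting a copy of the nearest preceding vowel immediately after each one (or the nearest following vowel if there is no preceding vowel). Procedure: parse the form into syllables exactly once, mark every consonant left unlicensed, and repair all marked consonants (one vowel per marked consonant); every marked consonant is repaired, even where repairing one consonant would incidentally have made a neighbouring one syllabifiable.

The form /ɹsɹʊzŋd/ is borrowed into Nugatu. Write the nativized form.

ɹʊsɹʊzʊŋʊdʊ

The consonants /ɹ/, /z/, /ŋ/, /d/ cannot be parsed into a legal (C)(C)V syllable (no codas are permitted; onsets may contain at most 2 consonants).
Epenthesis after each stranded consonant: /ɹ/ → /ɹʊ/, /z/ → /zʊ/, /ŋ/ → /ŋʊ/, /d/ → /dʊ/.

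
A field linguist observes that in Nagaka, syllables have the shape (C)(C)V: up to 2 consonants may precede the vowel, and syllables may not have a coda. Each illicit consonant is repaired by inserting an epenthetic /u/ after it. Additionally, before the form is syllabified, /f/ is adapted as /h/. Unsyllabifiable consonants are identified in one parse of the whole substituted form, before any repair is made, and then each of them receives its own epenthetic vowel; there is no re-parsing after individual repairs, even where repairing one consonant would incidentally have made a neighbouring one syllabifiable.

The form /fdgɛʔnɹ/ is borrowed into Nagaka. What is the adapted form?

Substitution: /f/ → /h/, giving /hdgɛʔnɹ/.
Syllabifying with onset maximization leaves /h/, /ʔ/, /n/, /ɹ/ stranded (no codas are permitted; onsets may contain at most 2 consonants).
Each unlicensed consonant becomes the onset of a new syllable: /h/ → /hu/, /ʔ/ → /ʔu/, /n/ → /nu/, /ɹ/ → /ɹu/.

hudgɛʔunuɹu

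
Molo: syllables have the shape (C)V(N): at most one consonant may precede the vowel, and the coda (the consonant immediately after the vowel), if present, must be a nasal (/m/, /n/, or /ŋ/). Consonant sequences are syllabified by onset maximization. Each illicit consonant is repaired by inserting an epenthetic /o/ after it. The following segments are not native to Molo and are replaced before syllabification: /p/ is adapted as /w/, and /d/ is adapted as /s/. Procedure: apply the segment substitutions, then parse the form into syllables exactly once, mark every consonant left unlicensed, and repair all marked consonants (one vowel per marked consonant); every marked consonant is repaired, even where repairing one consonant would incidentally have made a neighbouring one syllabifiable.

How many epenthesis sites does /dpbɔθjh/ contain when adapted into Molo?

5

After substitution the input is /swbɔθjh/.
The unsyllabifiable consonants are /s/, /w/, /θ/, /j/, /h/; each receives one epenthetic vowel.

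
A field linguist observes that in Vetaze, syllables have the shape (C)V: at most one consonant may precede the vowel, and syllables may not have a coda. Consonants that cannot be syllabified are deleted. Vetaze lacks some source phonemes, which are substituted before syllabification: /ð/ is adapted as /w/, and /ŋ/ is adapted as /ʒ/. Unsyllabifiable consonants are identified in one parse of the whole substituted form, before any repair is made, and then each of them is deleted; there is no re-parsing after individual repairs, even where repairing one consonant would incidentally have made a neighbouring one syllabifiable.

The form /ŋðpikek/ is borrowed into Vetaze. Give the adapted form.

pike

Substitution: /ŋ/ → /ʒ/, /ð/ → /w/, giving /ʒwpikek/.
Syllabifying with onset maximization leaves /ʒ/, /w/, /k/ stranded (no codas are permitted; onsets are limited to one consonant).
Deleting the stranded consonants removes /ʒ/, /w/, /k/.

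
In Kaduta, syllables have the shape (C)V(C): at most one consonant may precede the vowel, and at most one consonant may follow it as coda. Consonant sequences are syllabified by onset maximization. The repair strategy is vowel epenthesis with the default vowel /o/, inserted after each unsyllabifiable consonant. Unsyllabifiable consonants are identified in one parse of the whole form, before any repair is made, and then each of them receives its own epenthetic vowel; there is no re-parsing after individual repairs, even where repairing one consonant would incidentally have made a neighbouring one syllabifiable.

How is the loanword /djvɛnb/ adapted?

dojovɛnbo

The consonants /d/, /j/, /b/ cannot be parsed into a legal (C)V(C) syllable (at most one coda consonant is licensed; onsets are limited to one consonant).
Each unlicensed consonant becomes the onset of a new syllable: /d/ → /do/, /j/ → /jo/, /b/ → /bo/.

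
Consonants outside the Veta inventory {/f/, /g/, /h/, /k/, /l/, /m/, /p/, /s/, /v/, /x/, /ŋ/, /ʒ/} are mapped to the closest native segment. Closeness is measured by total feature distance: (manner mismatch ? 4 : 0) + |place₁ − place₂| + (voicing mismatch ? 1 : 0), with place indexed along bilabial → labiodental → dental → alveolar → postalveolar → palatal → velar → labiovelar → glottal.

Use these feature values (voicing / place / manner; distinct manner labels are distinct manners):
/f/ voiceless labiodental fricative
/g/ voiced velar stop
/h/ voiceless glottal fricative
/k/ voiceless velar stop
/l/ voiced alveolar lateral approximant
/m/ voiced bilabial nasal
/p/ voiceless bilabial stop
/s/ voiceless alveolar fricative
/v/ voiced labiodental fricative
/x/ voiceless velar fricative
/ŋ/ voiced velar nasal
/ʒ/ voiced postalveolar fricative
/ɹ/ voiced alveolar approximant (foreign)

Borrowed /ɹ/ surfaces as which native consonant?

/l/ is closest: manner differs (approximant→lateral approximant, +4), place distance 0 (alveolar→alveolar), same voicing; total 4. Next closest is /s/ at distance 5.

l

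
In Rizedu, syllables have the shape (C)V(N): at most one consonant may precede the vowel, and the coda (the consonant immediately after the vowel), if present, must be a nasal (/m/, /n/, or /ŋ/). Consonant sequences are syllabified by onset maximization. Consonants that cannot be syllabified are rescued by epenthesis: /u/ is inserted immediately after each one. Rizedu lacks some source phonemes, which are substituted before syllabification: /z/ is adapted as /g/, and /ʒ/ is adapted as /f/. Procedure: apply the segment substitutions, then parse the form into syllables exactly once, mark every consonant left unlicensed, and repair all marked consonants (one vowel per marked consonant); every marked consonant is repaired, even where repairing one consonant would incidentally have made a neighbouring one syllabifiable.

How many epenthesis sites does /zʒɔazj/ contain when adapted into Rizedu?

3

After substitution the input is /gfɔagj/.
The unsyllabifiable consonants are /g/, /g/, /j/; each receives one epenthetic vowel.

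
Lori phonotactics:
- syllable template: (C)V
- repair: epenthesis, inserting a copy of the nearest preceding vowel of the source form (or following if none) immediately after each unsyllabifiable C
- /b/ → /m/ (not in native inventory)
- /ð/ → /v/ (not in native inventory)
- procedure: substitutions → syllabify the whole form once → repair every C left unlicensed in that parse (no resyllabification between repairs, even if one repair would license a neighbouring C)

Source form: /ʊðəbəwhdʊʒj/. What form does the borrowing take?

ʊvəməwəhədʊʒʊjʊ

Substitution: /ð/ → /v/, /b/ → /m/, giving /ʊvəməwhdʊʒj/.
Syllabifying with onset maximization leaves /w/, /h/, /ʒ/, /j/ stranded (no codas are permitted; onsets are limited to one consonant).
Epenthesis after each stranded consonant: /w/ → /wə/, /h/ → /hə/, /ʒ/ → /ʒʊ/, /j/ → /jʊ/.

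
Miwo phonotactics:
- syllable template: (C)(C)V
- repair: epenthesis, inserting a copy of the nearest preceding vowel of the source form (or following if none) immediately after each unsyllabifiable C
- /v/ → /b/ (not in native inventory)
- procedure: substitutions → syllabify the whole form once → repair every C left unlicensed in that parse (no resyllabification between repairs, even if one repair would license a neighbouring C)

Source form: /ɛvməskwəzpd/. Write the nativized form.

Substitution: /v/ → /b/, giving /ɛbməskwəzpd/.
The consonants /s/, /z/, /p/, /d/ cannot be parsed into a legal (C)(C)V syllable (no codas are permitted; onsets may contain at most 2 consonants).
Each unlicensed consonant becomes the onset of a new syllable: /s/ → /sə/, /z/ → /zə/, /p/ → /pə/, /d/ → /də/.

ɛbməsəkwəzəpədə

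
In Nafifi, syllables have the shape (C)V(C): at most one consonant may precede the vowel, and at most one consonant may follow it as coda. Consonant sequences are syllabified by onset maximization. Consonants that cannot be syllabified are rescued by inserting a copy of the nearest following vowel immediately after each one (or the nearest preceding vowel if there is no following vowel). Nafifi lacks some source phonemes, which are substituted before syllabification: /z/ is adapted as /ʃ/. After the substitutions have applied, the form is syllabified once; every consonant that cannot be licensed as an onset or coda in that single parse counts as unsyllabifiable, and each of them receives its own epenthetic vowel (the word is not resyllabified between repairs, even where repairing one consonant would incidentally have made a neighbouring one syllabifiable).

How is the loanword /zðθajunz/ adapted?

Substitution: /z/ → /ʃ/, giving /ʃðθajunʃ/.
Under (C)V(C), the unsyllabifiable consonants are /ʃ/, /ð/, /ʃ/ (at most one coda consonant is licensed; onsets are limited to one consonant).
Each unlicensed consonant becomes the onset of a new syllable: /ʃ/ → /ʃa/, /ð/ → /ða/, /ʃ/ → /ʃu/.

ʃaðaθajunʃu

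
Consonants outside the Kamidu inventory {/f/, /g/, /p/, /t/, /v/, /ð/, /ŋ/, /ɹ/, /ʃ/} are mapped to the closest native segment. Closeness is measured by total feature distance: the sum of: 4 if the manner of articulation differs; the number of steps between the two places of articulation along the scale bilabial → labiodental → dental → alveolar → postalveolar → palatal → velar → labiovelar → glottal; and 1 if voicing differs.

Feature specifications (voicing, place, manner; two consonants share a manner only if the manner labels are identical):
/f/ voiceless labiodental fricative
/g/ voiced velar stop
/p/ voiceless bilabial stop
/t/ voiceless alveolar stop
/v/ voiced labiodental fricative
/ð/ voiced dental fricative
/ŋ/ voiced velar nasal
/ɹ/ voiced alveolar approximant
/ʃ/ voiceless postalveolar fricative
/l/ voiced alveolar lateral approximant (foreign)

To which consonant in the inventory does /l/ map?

ɹ

/ɹ/ is closest: manner differs (lateral approximant→approximant, +4), place distance 0 (alveolar→alveolar), same voicing; total 4. Next closest is /t/ at distance 5.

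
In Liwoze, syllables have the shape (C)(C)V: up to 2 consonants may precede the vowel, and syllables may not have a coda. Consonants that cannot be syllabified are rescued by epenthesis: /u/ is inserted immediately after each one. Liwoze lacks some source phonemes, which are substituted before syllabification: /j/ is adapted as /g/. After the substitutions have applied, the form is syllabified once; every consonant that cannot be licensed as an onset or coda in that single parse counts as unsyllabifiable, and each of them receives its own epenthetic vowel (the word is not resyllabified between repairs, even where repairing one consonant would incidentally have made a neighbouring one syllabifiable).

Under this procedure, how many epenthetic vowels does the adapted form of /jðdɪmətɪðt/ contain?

3

After substitution the input is /gðdɪmətɪðt/.
The unsyllabifiable consonants are /g/, /ð/, /t/; each receives one epenthetic vowel.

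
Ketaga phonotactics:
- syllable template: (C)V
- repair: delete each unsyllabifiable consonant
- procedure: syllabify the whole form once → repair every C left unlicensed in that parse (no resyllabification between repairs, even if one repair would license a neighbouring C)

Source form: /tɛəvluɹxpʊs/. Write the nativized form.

tɛəlupʊ

Under (C)V, the unsyllabifiable consonants are /v/, /ɹ/, /x/, /s/ (no codas are permitted; onsets are limited to one consonant).
Deletion applies to /v/, /ɹ/, /x/, /s/.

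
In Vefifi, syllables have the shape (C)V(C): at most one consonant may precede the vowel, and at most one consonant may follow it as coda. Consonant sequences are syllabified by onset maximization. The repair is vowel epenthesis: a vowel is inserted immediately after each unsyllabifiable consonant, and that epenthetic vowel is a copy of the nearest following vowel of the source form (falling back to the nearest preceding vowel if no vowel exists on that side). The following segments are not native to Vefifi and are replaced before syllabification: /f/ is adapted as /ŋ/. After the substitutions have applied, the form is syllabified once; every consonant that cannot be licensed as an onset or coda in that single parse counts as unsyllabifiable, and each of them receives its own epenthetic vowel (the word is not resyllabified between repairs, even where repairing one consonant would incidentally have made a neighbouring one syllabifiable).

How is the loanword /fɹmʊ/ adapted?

Substitution: /f/ → /ŋ/, giving /ŋɹmʊ/.
Under (C)V(C), the unsyllabifiable consonants are /ŋ/, /ɹ/ (at most one coda consonant is licensed; onsets are limited to one consonant).
Inserting the epenthetic vowel yields /ŋ/ → /ŋʊ/, /ɹ/ → /ɹʊ/.

ŋʊɹʊmʊ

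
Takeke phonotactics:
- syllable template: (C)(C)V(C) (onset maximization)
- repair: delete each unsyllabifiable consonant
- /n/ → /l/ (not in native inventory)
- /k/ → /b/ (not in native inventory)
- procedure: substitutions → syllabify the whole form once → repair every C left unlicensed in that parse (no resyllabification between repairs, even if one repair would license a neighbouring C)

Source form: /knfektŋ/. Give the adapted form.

Substitution: /k/ → /b/, /n/ → /l/, giving /blfebtŋ/.
Under (C)(C)V(C), the unsyllabifiable consonants are /b/, /t/, /ŋ/ (at most one coda consonant is licensed; onsets may contain at most 2 consonants).
Deleting the stranded consonants removes /b/, /t/, /ŋ/.

lfeb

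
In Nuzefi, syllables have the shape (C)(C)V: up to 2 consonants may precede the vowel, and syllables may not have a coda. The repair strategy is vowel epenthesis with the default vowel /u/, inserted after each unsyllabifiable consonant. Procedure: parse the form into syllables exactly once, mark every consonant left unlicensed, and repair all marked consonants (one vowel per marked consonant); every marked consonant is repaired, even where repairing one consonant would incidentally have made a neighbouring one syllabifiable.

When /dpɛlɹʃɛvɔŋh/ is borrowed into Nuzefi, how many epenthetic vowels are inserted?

The unsyllabifiable consonants are /l/, /ŋ/, /h/; each receives one epenthetic vowel.

3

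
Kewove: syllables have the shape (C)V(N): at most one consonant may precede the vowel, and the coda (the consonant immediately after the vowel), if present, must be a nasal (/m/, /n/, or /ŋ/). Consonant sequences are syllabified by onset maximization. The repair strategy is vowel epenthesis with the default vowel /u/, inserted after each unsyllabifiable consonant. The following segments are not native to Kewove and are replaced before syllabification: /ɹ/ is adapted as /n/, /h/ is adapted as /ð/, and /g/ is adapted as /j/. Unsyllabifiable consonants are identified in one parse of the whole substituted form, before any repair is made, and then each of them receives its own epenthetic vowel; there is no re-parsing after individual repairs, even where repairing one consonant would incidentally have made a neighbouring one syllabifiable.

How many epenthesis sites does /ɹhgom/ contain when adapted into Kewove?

After substitution the input is /nðjom/.
The unsyllabifiable consonants are /n/, /ð/; each receives one epenthetic vowel.

2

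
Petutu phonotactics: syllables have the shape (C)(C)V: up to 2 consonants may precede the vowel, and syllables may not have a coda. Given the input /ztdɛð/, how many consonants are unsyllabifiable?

Syllabifying with onset maximization leaves /z/, /ð/ stranded (no codas are permitted; onsets may contain at most 2 consonants).

2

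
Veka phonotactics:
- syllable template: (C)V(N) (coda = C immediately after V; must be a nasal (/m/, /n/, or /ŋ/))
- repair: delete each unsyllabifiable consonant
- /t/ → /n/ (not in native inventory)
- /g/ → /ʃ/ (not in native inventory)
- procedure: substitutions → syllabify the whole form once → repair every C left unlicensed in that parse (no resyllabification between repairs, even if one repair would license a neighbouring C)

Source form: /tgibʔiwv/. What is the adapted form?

ʃiʔi

Substitution: /t/ → /n/, /g/ → /ʃ/, giving /nʃibʔiwv/.
The consonants /n/, /b/, /w/, /v/ cannot be parsed into a legal (C)V(N) syllable (only a nasal (/m/, /n/, or /ŋ/) is licensed in coda position; onsets are limited to one consonant).
Deleting the stranded consonants removes /n/, /b/, /w/, /v/.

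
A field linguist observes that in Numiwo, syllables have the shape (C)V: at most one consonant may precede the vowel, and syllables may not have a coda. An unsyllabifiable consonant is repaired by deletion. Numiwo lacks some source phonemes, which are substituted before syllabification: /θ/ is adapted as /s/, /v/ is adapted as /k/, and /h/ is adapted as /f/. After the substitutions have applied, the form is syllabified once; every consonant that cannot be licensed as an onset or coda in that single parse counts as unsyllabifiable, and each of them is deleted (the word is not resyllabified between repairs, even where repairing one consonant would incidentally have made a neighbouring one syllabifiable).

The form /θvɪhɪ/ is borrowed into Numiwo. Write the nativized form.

kɪfɪ

Substitution: /θ/ → /s/, /v/ → /k/, /h/ → /f/, giving /skɪfɪ/.
Under (C)V, the unsyllabifiable consonants are /s/ (no codas are permitted; onsets are limited to one consonant).
Each unlicensed consonant is deleted: /s/.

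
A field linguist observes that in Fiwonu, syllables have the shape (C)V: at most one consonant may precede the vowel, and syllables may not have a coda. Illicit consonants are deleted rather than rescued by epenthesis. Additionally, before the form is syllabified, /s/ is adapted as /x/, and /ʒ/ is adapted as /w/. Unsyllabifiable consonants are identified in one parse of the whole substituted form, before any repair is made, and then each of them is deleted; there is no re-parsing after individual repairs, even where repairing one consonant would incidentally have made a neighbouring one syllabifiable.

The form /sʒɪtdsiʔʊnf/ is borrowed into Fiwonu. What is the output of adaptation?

Substitution: /s/ → /x/, /ʒ/ → /w/, giving /xwɪtdxiʔʊnf/.
The consonants /x/, /t/, /d/, /n/, /f/ cannot be parsed into a legal (C)V syllable (no codas are permitted; onsets are limited to one consonant).
Each unlicensed consonant is deleted: /x/, /t/, /d/, /n/, /f/.

wɪxiʔʊ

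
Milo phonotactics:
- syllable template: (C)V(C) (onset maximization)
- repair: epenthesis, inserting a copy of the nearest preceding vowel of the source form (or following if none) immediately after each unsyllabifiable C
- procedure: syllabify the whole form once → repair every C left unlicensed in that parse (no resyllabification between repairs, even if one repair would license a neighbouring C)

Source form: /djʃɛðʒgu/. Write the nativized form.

The consonants /d/, /j/, /ʒ/ cannot be parsed into a legal (C)V(C) syllable (at most one coda consonant is licensed; onsets are limited to one consonant).
Epenthesis after each stranded consonant: /d/ → /dɛ/, /j/ → /jɛ/, /ʒ/ → /ʒɛ/.

dɛjɛʃɛðʒɛgu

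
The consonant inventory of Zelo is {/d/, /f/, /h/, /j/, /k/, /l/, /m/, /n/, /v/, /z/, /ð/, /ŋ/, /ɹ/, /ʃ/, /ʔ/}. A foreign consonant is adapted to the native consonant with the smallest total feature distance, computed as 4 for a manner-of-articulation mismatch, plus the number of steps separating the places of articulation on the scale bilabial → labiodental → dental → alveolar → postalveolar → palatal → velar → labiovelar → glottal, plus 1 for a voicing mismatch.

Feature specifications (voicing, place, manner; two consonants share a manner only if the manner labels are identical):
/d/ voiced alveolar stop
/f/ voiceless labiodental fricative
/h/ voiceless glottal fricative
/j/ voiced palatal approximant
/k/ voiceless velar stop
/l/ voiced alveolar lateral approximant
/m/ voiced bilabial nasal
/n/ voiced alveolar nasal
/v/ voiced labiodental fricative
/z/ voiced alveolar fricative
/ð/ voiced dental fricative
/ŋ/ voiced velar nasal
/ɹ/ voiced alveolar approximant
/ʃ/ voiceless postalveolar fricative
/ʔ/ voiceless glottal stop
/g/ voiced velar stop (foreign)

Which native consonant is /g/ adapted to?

/k/ is closest: same manner (stop), place distance 0 (velar→velar), voicing differs (+1); total 1. Next closest is /d/ at distance 3.

k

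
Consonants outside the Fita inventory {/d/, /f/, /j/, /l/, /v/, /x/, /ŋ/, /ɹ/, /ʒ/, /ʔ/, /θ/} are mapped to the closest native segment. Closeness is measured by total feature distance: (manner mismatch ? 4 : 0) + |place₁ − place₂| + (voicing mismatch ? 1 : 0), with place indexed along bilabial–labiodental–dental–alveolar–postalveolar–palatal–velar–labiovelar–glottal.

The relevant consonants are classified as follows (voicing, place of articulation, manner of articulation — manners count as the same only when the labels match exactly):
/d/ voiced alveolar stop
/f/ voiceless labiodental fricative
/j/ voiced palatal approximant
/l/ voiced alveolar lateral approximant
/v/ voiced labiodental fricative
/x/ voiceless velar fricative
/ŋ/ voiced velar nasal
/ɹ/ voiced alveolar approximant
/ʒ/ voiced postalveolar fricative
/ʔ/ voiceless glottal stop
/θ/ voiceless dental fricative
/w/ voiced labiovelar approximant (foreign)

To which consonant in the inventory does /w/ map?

j

/j/ is closest: same manner (approximant), place distance 2 (labiovelar→palatal), same voicing; total 2. Next closest is /ɹ/ at distance 4.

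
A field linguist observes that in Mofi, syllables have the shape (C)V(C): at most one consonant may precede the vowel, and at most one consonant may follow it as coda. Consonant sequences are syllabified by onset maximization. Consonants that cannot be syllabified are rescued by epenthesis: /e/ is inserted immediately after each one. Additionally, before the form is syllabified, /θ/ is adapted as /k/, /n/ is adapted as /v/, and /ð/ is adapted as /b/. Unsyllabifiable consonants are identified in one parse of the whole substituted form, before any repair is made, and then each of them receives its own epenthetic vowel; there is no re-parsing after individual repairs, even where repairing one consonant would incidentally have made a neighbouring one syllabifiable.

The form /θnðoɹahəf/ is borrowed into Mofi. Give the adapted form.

Substitution: /θ/ → /k/, /n/ → /v/, /ð/ → /b/, giving /kvboɹahəf/.
Syllabifying with onset maximization leaves /k/, /v/ stranded (at most one coda consonant is licensed; onsets are limited to one consonant).
Each unlicensed consonant becomes the onset of a new syllable: /k/ → /ke/, /v/ → /ve/.

keveboɹahəf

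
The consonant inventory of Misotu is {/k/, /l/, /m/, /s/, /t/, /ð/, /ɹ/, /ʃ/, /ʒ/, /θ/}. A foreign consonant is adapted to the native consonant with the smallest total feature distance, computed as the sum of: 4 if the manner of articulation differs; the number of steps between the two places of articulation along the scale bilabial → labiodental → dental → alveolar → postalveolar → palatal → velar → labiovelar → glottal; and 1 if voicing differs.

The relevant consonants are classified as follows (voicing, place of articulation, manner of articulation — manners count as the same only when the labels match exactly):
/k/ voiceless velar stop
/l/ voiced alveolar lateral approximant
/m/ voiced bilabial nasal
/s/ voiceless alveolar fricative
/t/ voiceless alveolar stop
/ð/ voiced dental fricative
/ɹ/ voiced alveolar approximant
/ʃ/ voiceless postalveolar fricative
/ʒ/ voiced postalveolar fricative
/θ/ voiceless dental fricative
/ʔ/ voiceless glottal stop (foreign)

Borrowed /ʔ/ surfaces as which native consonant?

/k/ is closest: same manner (stop), place distance 2 (glottal→velar), same voicing; total 2. Next closest is /t/ at distance 5.

k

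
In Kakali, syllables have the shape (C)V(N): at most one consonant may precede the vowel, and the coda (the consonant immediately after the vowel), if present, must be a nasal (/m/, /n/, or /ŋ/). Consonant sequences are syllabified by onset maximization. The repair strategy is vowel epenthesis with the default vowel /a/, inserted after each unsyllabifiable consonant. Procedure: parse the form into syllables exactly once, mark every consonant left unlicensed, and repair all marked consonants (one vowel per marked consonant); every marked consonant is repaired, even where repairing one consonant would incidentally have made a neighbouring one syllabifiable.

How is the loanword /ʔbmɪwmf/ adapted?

Under (C)V(N), the unsyllabifiable consonants are /ʔ/, /b/, /w/, /m/, /f/ (only a nasal (/m/, /n/, or /ŋ/) is licensed in coda position; onsets are limited to one consonant).
Epenthesis after each stranded consonant: /ʔ/ → /ʔa/, /b/ → /ba/, /w/ → /wa/, /m/ → /ma/, /f/ → /fa/.

ʔabamɪwamafa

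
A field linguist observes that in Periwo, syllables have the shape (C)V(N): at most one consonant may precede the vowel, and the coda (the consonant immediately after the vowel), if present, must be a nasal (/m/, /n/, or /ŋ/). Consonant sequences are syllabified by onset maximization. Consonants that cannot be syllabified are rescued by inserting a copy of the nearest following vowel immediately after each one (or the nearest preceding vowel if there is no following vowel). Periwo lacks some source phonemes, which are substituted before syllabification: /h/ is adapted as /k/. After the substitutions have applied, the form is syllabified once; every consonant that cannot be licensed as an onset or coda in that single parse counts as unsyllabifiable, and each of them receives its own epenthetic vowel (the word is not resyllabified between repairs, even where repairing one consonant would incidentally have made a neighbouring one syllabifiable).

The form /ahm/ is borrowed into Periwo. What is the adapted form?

Substitution: /h/ → /k/, giving /akm/.
Under (C)V(N), the unsyllabifiable consonants are /k/, /m/ (only a nasal (/m/, /n/, or /ŋ/) is licensed in coda position; onsets are limited to one consonant).
Each unlicensed consonant becomes the onset of a new syllable: /k/ → /ka/, /m/ → /ma/.

akama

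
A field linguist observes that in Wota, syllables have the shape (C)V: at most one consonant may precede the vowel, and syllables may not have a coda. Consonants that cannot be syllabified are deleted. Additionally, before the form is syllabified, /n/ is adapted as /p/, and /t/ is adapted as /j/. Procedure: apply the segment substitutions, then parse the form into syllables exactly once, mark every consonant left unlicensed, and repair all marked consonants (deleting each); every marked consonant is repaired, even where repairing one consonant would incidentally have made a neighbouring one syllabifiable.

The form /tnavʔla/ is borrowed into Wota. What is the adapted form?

Substitution: /t/ → /j/, /n/ → /p/, giving /jpavʔla/.
The consonants /j/, /v/, /ʔ/ cannot be parsed into a legal (C)V syllable (no codas are permitted; onsets are limited to one consonant).
Each unlicensed consonant is deleted: /j/, /v/, /ʔ/.

pala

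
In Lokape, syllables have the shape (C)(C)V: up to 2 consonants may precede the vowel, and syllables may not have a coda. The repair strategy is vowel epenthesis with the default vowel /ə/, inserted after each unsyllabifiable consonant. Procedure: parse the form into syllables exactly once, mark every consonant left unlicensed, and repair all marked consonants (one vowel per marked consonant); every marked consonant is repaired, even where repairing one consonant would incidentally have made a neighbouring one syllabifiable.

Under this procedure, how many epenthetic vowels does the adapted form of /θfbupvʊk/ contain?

2

The unsyllabifiable consonants are /θ/, /k/; each receives one epenthetic vowel.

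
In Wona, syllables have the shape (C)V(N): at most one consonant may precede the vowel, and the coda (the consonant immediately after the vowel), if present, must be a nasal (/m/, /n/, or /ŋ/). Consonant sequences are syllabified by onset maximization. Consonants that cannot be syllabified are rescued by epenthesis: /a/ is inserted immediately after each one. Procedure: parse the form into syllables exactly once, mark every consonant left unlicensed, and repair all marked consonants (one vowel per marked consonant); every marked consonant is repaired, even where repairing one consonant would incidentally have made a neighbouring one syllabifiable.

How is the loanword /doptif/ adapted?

Syllabifying with onset maximization leaves /p/, /f/ stranded (only a nasal (/m/, /n/, or /ŋ/) is licensed in coda position; onsets are limited to one consonant).
Each unlicensed consonant becomes the onset of a new syllable: /p/ → /pa/, /f/ → /fa/.

dopatifa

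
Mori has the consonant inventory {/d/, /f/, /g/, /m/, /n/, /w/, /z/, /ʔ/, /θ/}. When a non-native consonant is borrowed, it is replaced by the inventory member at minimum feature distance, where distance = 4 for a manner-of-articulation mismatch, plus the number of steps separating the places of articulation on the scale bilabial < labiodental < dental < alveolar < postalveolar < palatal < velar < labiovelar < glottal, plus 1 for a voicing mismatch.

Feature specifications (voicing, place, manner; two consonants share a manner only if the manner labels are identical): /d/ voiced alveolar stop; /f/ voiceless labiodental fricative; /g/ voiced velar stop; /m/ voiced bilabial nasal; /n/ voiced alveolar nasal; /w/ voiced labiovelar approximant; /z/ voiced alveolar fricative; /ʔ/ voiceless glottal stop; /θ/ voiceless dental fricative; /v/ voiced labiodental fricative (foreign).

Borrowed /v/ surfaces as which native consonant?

f

/f/ is closest: same manner (fricative), place distance 0 (labiodental→labiodental), voicing differs (+1); total 1. Next closest is /z/ at distance 2.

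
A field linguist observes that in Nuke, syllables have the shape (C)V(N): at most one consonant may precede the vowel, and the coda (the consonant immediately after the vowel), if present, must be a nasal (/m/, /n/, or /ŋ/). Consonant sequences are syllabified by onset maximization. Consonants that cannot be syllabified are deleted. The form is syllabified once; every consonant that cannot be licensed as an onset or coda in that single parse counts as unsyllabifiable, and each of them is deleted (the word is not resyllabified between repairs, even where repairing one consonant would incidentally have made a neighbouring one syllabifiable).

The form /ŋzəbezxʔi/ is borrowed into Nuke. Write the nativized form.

Syllabifying with onset maximization leaves /ŋ/, /z/, /x/ stranded (only a nasal (/m/, /n/, or /ŋ/) is licensed in coda position; onsets are limited to one consonant).
Deleting the stranded consonants removes /ŋ/, /z/, /x/.

zəbeʔi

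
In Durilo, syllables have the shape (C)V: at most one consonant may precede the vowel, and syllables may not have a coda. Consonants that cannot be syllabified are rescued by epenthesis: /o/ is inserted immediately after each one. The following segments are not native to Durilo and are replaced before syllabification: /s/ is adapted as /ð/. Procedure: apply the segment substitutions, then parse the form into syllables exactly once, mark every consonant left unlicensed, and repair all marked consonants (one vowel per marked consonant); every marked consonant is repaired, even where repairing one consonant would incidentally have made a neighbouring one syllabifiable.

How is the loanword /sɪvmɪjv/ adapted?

Substitution: /s/ → /ð/, giving /ðɪvmɪjv/.
Syllabifying with onset maximization leaves /v/, /j/, /v/ stranded (no codas are permitted; onsets are limited to one consonant).
Inserting the epenthetic vowel yields /v/ → /vo/, /j/ → /jo/, /v/ → /vo/.

ðɪvomɪjovo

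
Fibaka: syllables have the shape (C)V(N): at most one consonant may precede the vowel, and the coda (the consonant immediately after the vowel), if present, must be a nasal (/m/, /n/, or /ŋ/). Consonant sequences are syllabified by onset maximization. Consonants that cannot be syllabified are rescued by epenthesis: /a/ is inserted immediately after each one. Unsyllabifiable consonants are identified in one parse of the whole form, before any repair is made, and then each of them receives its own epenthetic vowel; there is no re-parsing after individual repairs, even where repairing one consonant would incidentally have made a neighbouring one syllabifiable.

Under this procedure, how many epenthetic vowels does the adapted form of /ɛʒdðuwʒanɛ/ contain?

The unsyllabifiable consonants are /ʒ/, /d/, /w/; each receives one epenthetic vowel.

3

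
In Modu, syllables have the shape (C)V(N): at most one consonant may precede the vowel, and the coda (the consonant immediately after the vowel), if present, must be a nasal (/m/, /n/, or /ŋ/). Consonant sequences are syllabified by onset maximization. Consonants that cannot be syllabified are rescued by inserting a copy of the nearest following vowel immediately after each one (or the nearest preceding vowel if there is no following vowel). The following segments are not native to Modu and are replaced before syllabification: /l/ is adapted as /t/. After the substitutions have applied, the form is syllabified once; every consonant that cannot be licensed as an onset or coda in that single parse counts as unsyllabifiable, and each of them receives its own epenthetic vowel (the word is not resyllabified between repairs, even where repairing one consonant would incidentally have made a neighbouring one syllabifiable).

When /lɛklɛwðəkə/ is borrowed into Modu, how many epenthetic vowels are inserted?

After substitution the input is /tɛktɛwðəkə/.
The unsyllabifiable consonants are /k/, /w/; each receives one epenthetic vowel.

2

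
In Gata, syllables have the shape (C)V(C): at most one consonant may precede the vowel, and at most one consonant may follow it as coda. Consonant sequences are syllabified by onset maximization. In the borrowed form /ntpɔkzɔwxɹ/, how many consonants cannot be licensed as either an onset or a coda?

4

The consonants /n/, /t/, /x/, /ɹ/ cannot be parsed into a legal (C)V(C) syllable (at most one coda consonant is licensed; onsets are limited to one consonant).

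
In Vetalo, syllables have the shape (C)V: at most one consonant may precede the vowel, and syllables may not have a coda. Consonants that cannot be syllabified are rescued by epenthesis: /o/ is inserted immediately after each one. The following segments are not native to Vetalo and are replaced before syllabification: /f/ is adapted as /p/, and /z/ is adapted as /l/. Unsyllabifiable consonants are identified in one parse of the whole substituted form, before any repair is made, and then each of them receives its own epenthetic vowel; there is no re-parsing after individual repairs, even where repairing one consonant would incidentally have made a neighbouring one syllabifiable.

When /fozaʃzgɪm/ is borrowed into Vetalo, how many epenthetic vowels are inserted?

After substitution the input is /polaʃlgɪm/.
The unsyllabifiable consonants are /ʃ/, /l/, /m/; each receives one epenthetic vowel.

3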